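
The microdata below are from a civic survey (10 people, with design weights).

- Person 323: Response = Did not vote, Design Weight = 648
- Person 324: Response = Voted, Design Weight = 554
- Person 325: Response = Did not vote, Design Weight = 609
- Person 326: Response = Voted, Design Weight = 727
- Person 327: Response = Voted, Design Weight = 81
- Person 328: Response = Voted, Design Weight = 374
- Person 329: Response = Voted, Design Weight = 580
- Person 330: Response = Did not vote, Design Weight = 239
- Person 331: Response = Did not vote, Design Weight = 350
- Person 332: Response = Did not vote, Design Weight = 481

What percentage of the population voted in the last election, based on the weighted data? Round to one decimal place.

Sum of weights for 'Voted' = 554 + 727 + 81 + 374 + 580 = 2316
Total weight = 648 + 554 + 609 + 727 + 81 + 374 + 580 + 239 + 350 + 481 = 4643
Weighted proportion = 2316 / 4643 = 0.49881542 → 49.881542%

49.9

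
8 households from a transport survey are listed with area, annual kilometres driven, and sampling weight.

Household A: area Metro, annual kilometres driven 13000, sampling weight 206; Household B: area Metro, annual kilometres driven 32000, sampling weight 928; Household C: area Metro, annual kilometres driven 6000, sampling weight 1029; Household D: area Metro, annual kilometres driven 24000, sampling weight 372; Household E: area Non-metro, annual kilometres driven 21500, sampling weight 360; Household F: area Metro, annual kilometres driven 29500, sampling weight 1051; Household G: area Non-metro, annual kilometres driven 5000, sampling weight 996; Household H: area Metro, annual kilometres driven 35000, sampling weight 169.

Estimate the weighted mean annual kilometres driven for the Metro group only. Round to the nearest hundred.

22500

Metro rows: A, B, C, D, F, H
Weighted sum = 13000×206 + 32000×928 + 6000×1029 + 24000×372 + 29500×1051 + 35000×169
  = 2678000 + 29696000 + 6174000 + 8928000 + 31004500 + 5915000 = 84395500
Sum of weights = 3755
Weighted mean = 84395500 / 3755 = 22475.499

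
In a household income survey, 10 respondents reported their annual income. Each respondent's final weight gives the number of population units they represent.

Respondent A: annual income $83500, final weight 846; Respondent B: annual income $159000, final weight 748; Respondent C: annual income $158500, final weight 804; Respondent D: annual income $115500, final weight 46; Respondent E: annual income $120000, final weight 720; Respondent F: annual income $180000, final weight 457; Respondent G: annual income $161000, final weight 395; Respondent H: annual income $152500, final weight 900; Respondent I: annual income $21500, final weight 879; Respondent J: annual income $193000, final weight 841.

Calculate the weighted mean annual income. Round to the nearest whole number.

Weighted sum = 83500×846 + 159000×748 + 158500×804 + 115500×46 + 120000×720 + 180000×457 + 161000×395 + 152500×900 + 21500×879 + 193000×841
  = 70641000 + 118932000 + 127434000 + 5313000 + 86400000 + 82260000 + 63595000 + 137250000 + 18898500 + 162313000 = 873036500
Sum of weights = 846 + 748 + 804 + 46 + 720 + 457 + 395 + 900 + 879 + 841 = 6636
Weighted mean = 873036500 / 6636 = 131560.65

131561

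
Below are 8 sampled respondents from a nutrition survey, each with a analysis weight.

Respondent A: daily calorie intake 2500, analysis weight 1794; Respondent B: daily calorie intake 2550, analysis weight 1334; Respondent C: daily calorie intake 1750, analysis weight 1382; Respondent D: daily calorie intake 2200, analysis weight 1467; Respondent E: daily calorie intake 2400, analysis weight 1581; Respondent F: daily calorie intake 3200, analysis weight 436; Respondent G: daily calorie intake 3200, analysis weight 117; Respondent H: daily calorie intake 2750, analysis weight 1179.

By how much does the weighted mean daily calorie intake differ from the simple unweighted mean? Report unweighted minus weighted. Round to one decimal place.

164.1

Unweighted sum = 2500 + 2550 + 1750 + 2200 + 2400 + 3200 + 3200 + 2750 = 20550
Unweighted mean = 20550 / 8 = 2568.75
Weighted sum = 2500×1794 + 2550×1334 + 1750×1382 + 2200×1467 + 2400×1581 + 3200×436 + 3200×117 + 2750×1179
  = 22338850
Sum of weights = 9290
Weighted mean = 22338850 / 9290 = 2404.6125
Difference (unweighted minus weighted) = 164.13751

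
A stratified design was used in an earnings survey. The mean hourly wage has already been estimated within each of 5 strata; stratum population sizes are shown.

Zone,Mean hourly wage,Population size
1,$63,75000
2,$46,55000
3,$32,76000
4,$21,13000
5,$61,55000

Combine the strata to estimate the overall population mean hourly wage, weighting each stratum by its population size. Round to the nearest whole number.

Σ Nₕ·x̄ₕ = 63×75000 + 46×55000 + 32×76000 + 21×13000 + 61×55000
  = 13315000
Σ Nₕ = 274000
Overall mean = 13315000 / 274000 = 48.594891

49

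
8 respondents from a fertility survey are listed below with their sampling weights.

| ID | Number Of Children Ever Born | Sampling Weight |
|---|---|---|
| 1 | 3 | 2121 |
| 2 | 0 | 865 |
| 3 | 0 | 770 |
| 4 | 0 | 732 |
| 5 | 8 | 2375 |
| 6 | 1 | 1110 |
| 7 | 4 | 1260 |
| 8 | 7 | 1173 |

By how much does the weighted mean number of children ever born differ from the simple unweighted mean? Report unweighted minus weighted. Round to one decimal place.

Unweighted sum = 3 + 0 + 0 + 0 + 8 + 1 + 4 + 7 = 23
Unweighted mean = 23 / 8 = 2.875
Weighted sum = 3×2121 + 0×865 + 0×770 + 0×732 + 8×2375 + 1×1110 + 4×1260 + 7×1173
  = 6363 + 0 + 0 + 0 + 19000 + 1110 + 5040 + 8211 = 39724
Sum of weights = 2121 + 865 + 770 + 732 + 2375 + 1110 + 1260 + 1173 = 10406
Weighted mean = 39724 / 10406 = 3.817413
Difference (unweighted minus weighted) = -0.94241303

-0.9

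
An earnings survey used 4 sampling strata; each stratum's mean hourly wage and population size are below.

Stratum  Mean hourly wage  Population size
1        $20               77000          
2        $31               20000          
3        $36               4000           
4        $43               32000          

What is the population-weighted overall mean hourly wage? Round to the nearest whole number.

Σ Nₕ·x̄ₕ = 20×77000 + 31×20000 + 36×4000 + 43×32000
  = 1540000 + 620000 + 144000 + 1376000 = 3680000
Σ Nₕ = 77000 + 20000 + 4000 + 32000 = 133000
Overall mean = 3680000 / 133000 = 27.669173

28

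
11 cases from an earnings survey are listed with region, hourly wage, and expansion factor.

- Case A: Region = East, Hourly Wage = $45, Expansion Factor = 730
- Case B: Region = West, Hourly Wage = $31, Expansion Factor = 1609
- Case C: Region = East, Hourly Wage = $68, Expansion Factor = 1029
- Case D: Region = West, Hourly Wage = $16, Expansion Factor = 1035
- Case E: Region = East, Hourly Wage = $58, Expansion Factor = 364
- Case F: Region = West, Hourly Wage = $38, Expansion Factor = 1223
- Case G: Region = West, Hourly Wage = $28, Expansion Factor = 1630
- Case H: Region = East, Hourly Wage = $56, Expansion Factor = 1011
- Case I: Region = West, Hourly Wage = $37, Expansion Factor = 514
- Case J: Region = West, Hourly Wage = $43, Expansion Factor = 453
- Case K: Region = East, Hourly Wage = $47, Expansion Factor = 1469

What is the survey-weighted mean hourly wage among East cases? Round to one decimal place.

East rows: A, C, E, H, K
Weighted sum = 45×730 + 68×1029 + 58×364 + 56×1011 + 47×1469
  = 32850 + 69972 + 21112 + 56616 + 69043 = 249593
Sum of weights = 4603
Weighted mean = 249593 / 4603 = 54.223984

54.2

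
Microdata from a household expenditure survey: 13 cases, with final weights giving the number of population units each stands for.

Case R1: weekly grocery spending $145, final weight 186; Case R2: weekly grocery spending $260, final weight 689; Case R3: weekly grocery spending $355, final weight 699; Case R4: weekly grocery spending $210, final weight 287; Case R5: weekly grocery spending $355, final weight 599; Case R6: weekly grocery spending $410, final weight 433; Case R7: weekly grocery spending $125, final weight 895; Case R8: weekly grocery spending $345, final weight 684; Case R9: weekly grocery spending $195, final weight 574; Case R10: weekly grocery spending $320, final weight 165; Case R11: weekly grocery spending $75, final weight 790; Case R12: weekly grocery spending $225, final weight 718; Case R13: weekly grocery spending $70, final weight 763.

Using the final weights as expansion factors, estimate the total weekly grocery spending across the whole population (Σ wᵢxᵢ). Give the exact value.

Weighted total = 1691495

1691495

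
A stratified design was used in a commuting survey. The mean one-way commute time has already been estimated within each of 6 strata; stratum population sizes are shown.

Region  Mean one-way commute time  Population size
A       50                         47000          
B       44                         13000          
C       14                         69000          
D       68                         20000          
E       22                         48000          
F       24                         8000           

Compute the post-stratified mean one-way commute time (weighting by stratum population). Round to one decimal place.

31.7

Σ Nₕ·x̄ₕ = 50×47000 + 44×13000 + 14×69000 + 68×20000 + 22×48000 + 24×8000
  = 6496000
Σ Nₕ = 47000 + 13000 + 69000 + 20000 + 48000 + 8000 = 205000
Overall mean = 6496000 / 205000 = 31.687805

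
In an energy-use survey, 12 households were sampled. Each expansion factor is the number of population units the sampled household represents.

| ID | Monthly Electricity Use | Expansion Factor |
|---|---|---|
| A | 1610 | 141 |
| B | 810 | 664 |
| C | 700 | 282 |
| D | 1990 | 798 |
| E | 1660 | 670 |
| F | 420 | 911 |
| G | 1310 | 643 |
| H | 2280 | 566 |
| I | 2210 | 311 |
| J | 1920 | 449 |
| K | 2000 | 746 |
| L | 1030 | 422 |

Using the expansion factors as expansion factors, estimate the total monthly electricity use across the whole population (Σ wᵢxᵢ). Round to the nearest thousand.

Weighted total = 1610×141 + 810×664 + 700×282 + 1990×798 + 1660×670 + 420×911 + 1310×643 + 2280×566 + 2210×311 + 1920×449 + 2000×746 + 1030×422
  = 227010 + 537840 + 197400 + 1588020 + 1112200 + 382620 + 842330 + 1290480 + 687310 + 862080 + 1492000 + 434660 = 9653950

9654000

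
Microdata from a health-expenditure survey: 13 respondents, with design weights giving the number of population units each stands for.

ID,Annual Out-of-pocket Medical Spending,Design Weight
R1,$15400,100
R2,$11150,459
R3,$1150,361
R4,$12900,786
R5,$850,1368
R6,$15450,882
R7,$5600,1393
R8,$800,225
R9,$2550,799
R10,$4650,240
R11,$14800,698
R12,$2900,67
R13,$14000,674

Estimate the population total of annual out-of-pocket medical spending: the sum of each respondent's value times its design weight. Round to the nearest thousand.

Weighted total = 63097050

63097000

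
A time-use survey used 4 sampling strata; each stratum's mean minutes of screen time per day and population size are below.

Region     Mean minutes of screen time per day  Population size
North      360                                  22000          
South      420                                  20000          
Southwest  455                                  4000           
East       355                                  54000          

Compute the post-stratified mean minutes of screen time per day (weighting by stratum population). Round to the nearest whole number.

373

Σ Nₕ·x̄ₕ = 37310000
Σ Nₕ = 22000 + 20000 + 4000 + 54000 = 100000
Overall mean = 37310000 / 100000 = 373.1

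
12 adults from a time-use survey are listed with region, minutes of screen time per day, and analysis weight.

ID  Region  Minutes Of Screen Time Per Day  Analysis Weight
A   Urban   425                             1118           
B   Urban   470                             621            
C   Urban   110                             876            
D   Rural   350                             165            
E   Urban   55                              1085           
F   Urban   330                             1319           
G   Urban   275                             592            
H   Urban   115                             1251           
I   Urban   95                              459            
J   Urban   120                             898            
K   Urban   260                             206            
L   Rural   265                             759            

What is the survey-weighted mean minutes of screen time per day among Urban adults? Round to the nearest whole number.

222

Urban rows: A, B, C, E, F, G, H, I, J, K
Weighted sum = 425×1118 + 470×621 + 110×876 + 55×1085 + 330×1319 + 275×592 + 115×1251 + 95×459 + 120×898 + 260×206
  = 1869915
Sum of weights = 8425
Weighted mean = 1869915 / 8425 = 221.94837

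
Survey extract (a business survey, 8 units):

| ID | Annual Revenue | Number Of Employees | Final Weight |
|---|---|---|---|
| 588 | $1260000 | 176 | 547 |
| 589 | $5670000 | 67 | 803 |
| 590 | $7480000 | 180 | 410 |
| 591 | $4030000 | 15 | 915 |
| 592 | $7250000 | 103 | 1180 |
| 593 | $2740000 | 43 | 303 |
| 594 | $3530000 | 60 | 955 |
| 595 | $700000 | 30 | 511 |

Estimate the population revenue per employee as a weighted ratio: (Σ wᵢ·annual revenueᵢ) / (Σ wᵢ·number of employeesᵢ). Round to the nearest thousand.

56000

Σ wᵢ·y = 1260000×547 + 5670000×803 + 7480000×410 + 4030000×915 + 7250000×1180 + 2740000×303 + 3530000×955 + 700000×511
  = 25110550000
Σ wᵢ·x = 176×547 + 67×803 + 180×410 + 15×915 + 103×1180 + 43×303 + 60×955 + 30×511
  = 96272 + 53801 + 73800 + 13725 + 121540 + 13029 + 57300 + 15330 = 444797
Ratio = 25110550000 / 444797 = 56453.955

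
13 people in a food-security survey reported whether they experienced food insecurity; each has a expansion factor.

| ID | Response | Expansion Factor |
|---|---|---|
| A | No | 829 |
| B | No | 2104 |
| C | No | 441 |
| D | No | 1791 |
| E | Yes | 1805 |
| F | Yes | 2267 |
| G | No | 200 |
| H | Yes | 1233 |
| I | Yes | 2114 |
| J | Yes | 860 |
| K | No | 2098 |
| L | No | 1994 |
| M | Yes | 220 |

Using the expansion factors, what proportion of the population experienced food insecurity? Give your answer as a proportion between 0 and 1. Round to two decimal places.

0.47

Sum of weights for 'Yes' = 1805 + 2267 + 1233 + 2114 + 860 + 220 = 8499
Total weight = 17956
Weighted proportion = 8499 / 17956 = 0.47332368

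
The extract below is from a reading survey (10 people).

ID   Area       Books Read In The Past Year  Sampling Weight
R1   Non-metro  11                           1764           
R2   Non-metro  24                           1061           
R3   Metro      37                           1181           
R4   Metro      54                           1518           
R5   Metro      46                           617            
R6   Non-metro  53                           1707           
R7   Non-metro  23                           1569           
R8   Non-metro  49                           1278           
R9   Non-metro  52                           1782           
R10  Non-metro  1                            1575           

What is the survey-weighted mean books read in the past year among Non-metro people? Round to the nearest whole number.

31

Non-metro rows: R1, R2, R6, R7, R8, R9, R10
Weighted sum = 11×1764 + 24×1061 + 53×1707 + 23×1569 + 49×1278 + 52×1782 + 1×1575
  = 328287
Sum of weights = 1764 + 1061 + 1707 + 1569 + 1278 + 1782 + 1575 = 10736
Weighted mean = 328287 / 10736 = 30.578148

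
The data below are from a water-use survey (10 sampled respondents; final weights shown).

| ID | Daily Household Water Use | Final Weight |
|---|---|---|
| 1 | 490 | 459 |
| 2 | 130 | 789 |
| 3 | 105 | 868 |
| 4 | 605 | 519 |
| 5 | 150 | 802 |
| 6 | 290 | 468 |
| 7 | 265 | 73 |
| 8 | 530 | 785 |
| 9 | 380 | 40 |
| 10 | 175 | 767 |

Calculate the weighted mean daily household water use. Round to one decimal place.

282.5

Weighted sum = 490×459 + 130×789 + 105×868 + 605×519 + 150×802 + 290×468 + 265×73 + 530×785 + 380×40 + 175×767
  = 224910 + 102570 + 91140 + 313995 + 120300 + 135720 + 19345 + 416050 + 15200 + 134225 = 1573455
Sum of weights = 459 + 789 + 868 + 519 + 802 + 468 + 73 + 785 + 40 + 767 = 5570
Weighted mean = 1573455 / 5570 = 282.48743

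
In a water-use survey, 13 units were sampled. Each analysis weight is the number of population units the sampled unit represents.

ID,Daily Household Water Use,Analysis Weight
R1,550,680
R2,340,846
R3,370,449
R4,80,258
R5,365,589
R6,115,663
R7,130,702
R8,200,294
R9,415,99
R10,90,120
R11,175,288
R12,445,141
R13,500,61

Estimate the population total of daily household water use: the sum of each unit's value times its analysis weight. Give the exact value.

1485230

Weighted total = 1485230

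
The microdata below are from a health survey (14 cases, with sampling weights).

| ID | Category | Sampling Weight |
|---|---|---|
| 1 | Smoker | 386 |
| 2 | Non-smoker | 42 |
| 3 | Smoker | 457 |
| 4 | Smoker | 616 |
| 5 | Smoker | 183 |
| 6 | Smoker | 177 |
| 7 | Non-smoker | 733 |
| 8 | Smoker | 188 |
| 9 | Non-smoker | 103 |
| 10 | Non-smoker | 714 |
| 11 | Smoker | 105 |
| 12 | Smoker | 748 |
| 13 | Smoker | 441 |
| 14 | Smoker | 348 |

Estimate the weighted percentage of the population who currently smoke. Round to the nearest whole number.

Sum of weights for 'Smoker' = 386 + 457 + 616 + 183 + 177 + 188 + 105 + 748 + 441 + 348 = 3649
Total weight = 5241
Weighted proportion = 3649 / 5241 = 0.69624118 → 69.624118%

70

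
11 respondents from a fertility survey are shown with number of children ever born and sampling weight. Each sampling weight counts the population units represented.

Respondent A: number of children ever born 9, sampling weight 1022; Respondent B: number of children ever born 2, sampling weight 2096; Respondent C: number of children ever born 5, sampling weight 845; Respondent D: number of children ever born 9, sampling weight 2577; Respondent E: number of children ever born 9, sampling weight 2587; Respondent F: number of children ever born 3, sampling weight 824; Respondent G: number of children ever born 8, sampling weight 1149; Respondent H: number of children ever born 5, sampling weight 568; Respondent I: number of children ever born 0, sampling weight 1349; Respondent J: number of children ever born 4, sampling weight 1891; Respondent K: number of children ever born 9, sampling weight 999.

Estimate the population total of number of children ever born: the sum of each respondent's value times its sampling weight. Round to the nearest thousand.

95000

Weighted total = 9×1022 + 2×2096 + 5×845 + 9×2577 + 9×2587 + 3×824 + 8×1149 + 5×568 + 0×1349 + 4×1891 + 9×999
  = 9198 + 4192 + 4225 + 23193 + 23283 + 2472 + 9192 + 2840 + 0 + 7564 + 8991 = 95150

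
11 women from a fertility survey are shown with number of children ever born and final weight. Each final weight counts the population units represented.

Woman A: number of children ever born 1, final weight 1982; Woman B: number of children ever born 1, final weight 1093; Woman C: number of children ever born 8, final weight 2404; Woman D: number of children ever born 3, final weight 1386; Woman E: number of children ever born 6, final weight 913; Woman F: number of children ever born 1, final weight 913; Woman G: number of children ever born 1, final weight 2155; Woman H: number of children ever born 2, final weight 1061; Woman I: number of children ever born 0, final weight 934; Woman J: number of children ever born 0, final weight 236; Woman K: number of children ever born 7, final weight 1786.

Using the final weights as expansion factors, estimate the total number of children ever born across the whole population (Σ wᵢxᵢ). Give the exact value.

49635

Weighted total = 49635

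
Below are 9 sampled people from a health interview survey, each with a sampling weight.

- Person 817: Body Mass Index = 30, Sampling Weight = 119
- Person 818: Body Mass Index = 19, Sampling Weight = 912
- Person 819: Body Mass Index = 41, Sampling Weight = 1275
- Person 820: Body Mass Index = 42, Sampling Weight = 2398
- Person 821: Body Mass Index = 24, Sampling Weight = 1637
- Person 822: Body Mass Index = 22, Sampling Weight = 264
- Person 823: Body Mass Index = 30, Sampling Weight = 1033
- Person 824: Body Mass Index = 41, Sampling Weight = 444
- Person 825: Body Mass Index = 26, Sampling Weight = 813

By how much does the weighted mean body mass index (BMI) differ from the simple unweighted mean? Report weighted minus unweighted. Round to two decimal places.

Unweighted sum = 30 + 19 + 41 + 42 + 24 + 22 + 30 + 41 + 26 = 275
Unweighted mean = 275 / 9 = 30.555556
Weighted sum = 289317
Sum of weights = 119 + 912 + 1275 + 2398 + 1637 + 264 + 1033 + 444 + 813 = 8895
Weighted mean = 289317 / 8895 = 32.525801
Difference (weighted minus unweighted) = 1.9702455

1.97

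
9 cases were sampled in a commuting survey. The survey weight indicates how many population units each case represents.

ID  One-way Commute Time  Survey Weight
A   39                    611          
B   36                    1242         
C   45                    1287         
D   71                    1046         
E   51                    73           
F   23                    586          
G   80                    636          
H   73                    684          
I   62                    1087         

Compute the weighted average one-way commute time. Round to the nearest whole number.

53

Weighted sum = 39×611 + 36×1242 + 45×1287 + 71×1046 + 51×73 + 23×586 + 80×636 + 73×684 + 62×1087
  = 23829 + 44712 + 57915 + 74266 + 3723 + 13478 + 50880 + 49932 + 67394 = 386129
Sum of weights = 611 + 1242 + 1287 + 1046 + 73 + 586 + 636 + 684 + 1087 = 7252
Weighted mean = 386129 / 7252 = 53.244484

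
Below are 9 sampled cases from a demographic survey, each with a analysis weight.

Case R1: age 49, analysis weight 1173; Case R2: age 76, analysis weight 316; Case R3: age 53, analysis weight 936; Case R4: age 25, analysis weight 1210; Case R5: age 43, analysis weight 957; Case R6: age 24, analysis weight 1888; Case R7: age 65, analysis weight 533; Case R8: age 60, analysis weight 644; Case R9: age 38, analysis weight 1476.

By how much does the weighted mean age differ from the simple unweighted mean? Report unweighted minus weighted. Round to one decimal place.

Unweighted sum = 433
Unweighted mean = 433 / 9 = 48.111111
Weighted sum = 377187
Sum of weights = 1173 + 316 + 936 + 1210 + 957 + 1888 + 533 + 644 + 1476 = 9133
Weighted mean = 377187 / 9133 = 41.299354
Difference (unweighted minus weighted) = 6.8117571

6.8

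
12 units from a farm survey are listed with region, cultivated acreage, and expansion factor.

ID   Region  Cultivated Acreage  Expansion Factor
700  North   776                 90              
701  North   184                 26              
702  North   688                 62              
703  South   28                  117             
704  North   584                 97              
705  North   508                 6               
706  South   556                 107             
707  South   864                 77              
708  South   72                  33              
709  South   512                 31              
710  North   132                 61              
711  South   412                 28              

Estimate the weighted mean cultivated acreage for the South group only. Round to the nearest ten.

400

South rows: 703, 706, 707, 708, 709, 711
Weighted sum = 28×117 + 556×107 + 864×77 + 72×33 + 512×31 + 412×28
  = 3276 + 59492 + 66528 + 2376 + 15872 + 11536 = 159080
Sum of weights = 393
Weighted mean = 159080 / 393 = 404.78372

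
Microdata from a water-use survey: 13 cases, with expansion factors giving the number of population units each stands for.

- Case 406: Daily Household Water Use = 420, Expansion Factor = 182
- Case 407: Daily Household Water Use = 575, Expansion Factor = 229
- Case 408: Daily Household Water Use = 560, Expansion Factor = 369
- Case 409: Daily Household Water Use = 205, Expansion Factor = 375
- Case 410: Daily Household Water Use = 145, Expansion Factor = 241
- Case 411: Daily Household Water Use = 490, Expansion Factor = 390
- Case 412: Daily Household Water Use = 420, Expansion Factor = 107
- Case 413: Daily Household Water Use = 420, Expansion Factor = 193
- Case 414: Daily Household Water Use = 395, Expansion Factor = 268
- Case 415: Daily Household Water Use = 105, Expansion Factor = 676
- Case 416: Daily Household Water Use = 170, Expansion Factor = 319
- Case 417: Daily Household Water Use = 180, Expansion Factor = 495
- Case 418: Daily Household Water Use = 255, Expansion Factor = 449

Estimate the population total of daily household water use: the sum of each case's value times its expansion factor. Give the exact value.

1278340

Weighted total = 1278340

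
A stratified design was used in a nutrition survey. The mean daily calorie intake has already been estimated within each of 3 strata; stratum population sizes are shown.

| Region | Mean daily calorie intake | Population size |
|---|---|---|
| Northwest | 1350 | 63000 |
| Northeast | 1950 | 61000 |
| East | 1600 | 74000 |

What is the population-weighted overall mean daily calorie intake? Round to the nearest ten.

1630

Σ Nₕ·x̄ₕ = 322400000
Σ Nₕ = 63000 + 61000 + 74000 = 198000
Overall mean = 322400000 / 198000 = 1628.2828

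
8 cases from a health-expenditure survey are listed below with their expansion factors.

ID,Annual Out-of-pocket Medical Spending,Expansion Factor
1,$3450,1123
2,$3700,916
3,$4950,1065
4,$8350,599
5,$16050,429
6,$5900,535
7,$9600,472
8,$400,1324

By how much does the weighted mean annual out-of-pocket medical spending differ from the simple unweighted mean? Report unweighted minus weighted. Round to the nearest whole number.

Unweighted sum = 3450 + 3700 + 4950 + 8350 + 16050 + 5900 + 9600 + 400 = 52400
Unweighted mean = 52400 / 8 = 6550
Weighted sum = 3450×1123 + 3700×916 + 4950×1065 + 8350×599 + 16050×429 + 5900×535 + 9600×472 + 400×1324
  = 3874350 + 3389200 + 5271750 + 5001650 + 6885450 + 3156500 + 4531200 + 529600 = 32639700
Sum of weights = 1123 + 916 + 1065 + 599 + 429 + 535 + 472 + 1324 = 6463
Weighted mean = 32639700 / 6463 = 5050.2398
Difference (unweighted minus weighted) = 1499.7602

1500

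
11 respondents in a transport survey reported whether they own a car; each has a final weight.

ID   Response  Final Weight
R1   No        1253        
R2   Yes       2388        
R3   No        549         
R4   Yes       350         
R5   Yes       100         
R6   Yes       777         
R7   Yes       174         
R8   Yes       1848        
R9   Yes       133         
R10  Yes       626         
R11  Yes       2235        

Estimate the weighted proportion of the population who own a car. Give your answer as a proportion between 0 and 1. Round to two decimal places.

Sum of weights for 'Yes' = 2388 + 350 + 100 + 777 + 174 + 1848 + 133 + 626 + 2235 = 8631
Total weight = 1253 + 2388 + 549 + 350 + 100 + 777 + 174 + 1848 + 133 + 626 + 2235 = 10433
Weighted proportion = 8631 / 10433 = 0.82727883

0.83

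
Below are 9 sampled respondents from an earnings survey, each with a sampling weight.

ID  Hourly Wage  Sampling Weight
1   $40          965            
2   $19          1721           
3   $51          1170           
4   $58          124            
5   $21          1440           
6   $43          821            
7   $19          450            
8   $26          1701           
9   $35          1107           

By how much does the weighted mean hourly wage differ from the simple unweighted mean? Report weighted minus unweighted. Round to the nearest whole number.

Unweighted sum = 40 + 19 + 51 + 58 + 21 + 43 + 19 + 26 + 35 = 312
Unweighted mean = 312 / 9 = 34.666667
Weighted sum = 40×965 + 19×1721 + 51×1170 + 58×124 + 21×1440 + 43×821 + 19×450 + 26×1701 + 35×1107
  = 38600 + 32699 + 59670 + 7192 + 30240 + 35303 + 8550 + 44226 + 38745 = 295225
Sum of weights = 965 + 1721 + 1170 + 124 + 1440 + 821 + 450 + 1701 + 1107 = 9499
Weighted mean = 295225 / 9499 = 31.079587
Difference (weighted minus unweighted) = -3.5870793

-4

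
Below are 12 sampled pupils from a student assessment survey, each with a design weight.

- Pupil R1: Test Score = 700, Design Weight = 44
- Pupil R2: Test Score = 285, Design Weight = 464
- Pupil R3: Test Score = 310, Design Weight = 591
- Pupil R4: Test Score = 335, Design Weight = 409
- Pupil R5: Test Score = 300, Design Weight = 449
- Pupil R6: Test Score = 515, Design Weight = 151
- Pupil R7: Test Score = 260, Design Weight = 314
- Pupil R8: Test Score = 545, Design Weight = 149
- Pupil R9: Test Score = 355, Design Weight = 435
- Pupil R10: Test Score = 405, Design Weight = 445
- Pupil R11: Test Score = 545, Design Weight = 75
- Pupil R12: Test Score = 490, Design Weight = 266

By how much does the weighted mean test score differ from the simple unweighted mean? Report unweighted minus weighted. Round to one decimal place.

Unweighted sum = 700 + 285 + 310 + 335 + 300 + 515 + 260 + 545 + 355 + 405 + 545 + 490 = 5045
Unweighted mean = 5045 / 12 = 420.41667
Weighted sum = 700×44 + 285×464 + 310×591 + 335×409 + 300×449 + 515×151 + 260×314 + 545×149 + 355×435 + 405×445 + 545×75 + 490×266
  = 30800 + 132240 + 183210 + 137015 + 134700 + 77765 + 81640 + 81205 + 154425 + 180225 + 40875 + 130340 = 1364440
Sum of weights = 44 + 464 + 591 + 409 + 449 + 151 + 314 + 149 + 435 + 445 + 75 + 266 = 3792
Weighted mean = 1364440 / 3792 = 359.82068
Difference (unweighted minus weighted) = 60.595992

60.6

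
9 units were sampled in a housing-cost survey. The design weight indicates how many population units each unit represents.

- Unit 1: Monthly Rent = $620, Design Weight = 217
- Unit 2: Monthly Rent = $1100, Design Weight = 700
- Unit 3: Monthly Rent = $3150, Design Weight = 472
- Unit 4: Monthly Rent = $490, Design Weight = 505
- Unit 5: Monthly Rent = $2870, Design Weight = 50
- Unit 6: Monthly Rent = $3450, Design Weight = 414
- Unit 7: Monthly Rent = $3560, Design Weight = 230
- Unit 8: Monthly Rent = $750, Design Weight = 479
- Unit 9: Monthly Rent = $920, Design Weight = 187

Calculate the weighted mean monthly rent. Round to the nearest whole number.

Weighted sum = 620×217 + 1100×700 + 3150×472 + 490×505 + 2870×50 + 3450×414 + 3560×230 + 750×479 + 920×187
  = 134540 + 770000 + 1486800 + 247450 + 143500 + 1428300 + 818800 + 359250 + 172040 = 5560680
Sum of weights = 217 + 700 + 472 + 505 + 50 + 414 + 230 + 479 + 187 = 3254
Weighted mean = 5560680 / 3254 = 1708.8752

1709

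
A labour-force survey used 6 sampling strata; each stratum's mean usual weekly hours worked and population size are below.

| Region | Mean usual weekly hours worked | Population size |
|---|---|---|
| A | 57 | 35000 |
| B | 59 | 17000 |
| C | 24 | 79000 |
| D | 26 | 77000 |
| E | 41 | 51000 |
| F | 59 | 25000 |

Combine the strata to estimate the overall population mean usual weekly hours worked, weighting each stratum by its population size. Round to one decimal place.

36.8

Σ Nₕ·x̄ₕ = 57×35000 + 59×17000 + 24×79000 + 26×77000 + 41×51000 + 59×25000
  = 1995000 + 1003000 + 1896000 + 2002000 + 2091000 + 1475000 = 10462000
Σ Nₕ = 35000 + 17000 + 79000 + 77000 + 51000 + 25000 = 284000
Overall mean = 10462000 / 284000 = 36.838028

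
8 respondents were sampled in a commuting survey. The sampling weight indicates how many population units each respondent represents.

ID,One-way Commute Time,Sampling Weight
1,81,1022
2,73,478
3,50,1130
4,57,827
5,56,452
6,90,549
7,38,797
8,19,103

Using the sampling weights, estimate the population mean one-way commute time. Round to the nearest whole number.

61

Weighted sum = 81×1022 + 73×478 + 50×1130 + 57×827 + 56×452 + 90×549 + 38×797 + 19×103
  = 328280
Sum of weights = 1022 + 478 + 1130 + 827 + 452 + 549 + 797 + 103 = 5358
Weighted mean = 328280 / 5358 = 61.26913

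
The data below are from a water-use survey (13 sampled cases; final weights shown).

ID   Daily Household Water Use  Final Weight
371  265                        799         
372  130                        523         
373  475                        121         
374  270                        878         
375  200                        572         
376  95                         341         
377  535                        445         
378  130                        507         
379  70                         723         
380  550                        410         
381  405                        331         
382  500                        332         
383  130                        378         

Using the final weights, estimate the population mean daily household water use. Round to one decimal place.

Weighted sum = 1650345
Sum of weights = 6360
Weighted mean = 1650345 / 6360 = 259.48821

259.5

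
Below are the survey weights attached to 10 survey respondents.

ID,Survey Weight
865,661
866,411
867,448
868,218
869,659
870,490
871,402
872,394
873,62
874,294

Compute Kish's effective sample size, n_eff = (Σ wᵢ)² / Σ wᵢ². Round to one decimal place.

8.4

Σ wᵢ = 4039
Σ wᵢ² = 436921 + 168921 + 200704 + 47524 + 434281 + 240100 + 161604 + 155236 + 3844 + 86436 = 1935571
n_eff = 4039² / 1935571 = 16313521 / 1935571 = 8.4282731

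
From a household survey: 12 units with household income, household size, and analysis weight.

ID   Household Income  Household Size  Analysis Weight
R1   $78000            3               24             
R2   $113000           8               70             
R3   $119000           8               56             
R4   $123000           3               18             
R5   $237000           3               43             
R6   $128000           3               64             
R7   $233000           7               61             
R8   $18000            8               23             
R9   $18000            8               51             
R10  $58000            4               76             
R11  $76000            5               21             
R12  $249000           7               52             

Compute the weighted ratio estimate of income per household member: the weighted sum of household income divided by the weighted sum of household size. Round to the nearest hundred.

22000

Σ wᵢ·y = 78000×24 + 113000×70 + 119000×56 + 123000×18 + 237000×43 + 128000×64 + 233000×61 + 18000×23 + 18000×51 + 58000×76 + 76000×21 + 249000×52
  = 1872000 + 7910000 + 6664000 + 2214000 + 10191000 + 8192000 + 14213000 + 414000 + 918000 + 4408000 + 1596000 + 12948000 = 71540000
Σ wᵢ·x = 3×24 + 8×70 + 8×56 + 3×18 + 3×43 + 3×64 + 7×61 + 8×23 + 8×51 + 4×76 + 5×21 + 7×52
  = 3247
Ratio = 71540000 / 3247 = 22032.646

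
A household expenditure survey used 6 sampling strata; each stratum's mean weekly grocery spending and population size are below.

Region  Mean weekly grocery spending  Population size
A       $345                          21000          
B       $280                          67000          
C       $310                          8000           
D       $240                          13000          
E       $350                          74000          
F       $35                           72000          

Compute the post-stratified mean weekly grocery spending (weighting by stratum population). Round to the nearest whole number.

Σ Nₕ·x̄ₕ = 345×21000 + 280×67000 + 310×8000 + 240×13000 + 350×74000 + 35×72000
  = 60025000
Σ Nₕ = 21000 + 67000 + 8000 + 13000 + 74000 + 72000 = 255000
Overall mean = 60025000 / 255000 = 235.39216

235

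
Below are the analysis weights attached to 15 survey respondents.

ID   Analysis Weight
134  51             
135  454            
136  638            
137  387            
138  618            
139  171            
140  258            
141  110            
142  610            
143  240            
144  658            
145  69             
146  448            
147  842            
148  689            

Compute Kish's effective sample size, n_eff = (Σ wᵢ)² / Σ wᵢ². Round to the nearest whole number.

11

Σ wᵢ = 6243
Σ wᵢ² = 3507173
n_eff = 6243² / 3507173 = 38975049 / 3507173 = 11.112953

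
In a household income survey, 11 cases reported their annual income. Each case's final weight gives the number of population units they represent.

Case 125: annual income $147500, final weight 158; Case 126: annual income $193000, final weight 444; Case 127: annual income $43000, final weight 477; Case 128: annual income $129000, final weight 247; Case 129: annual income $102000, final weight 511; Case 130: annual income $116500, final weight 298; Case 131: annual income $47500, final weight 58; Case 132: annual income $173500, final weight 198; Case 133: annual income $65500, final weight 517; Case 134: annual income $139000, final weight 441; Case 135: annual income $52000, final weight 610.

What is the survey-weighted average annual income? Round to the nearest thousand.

Weighted sum = 147500×158 + 193000×444 + 43000×477 + 129000×247 + 102000×511 + 116500×298 + 47500×58 + 173500×198 + 65500×517 + 139000×441 + 52000×610
  = 412200500
Sum of weights = 158 + 444 + 477 + 247 + 511 + 298 + 58 + 198 + 517 + 441 + 610 = 3959
Weighted mean = 412200500 / 3959 = 104117.33

104000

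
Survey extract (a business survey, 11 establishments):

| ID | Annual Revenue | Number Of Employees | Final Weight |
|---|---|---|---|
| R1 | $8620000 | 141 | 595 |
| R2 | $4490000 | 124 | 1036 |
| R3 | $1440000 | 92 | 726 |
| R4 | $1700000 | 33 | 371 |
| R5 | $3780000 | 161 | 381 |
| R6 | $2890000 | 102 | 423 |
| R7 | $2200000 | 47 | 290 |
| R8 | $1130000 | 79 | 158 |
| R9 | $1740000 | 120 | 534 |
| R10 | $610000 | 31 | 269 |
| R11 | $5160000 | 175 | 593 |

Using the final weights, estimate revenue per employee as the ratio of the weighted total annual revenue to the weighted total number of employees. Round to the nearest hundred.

31900

Σ wᵢ·y = 8620000×595 + 4490000×1036 + 1440000×726 + 1700000×371 + 3780000×381 + 2890000×423 + 2200000×290 + 1130000×158 + 1740000×534 + 610000×269 + 5160000×593
  = 5128900000 + 4651640000 + 1045440000 + 630700000 + 1440180000 + 1222470000 + 638000000 + 178540000 + 929160000 + 164090000 + 3059880000 = 19089000000
Σ wᵢ·x = 598187
Ratio = 19089000000 / 598187 = 31911.426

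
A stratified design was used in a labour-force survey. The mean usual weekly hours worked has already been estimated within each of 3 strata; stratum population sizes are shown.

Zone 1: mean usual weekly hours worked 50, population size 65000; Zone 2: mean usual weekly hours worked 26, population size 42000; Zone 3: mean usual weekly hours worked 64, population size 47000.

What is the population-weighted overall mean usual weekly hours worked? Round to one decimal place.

47.7

Σ Nₕ·x̄ₕ = 50×65000 + 26×42000 + 64×47000
  = 3250000 + 1092000 + 3008000 = 7350000
Σ Nₕ = 65000 + 42000 + 47000 = 154000
Overall mean = 7350000 / 154000 = 47.727273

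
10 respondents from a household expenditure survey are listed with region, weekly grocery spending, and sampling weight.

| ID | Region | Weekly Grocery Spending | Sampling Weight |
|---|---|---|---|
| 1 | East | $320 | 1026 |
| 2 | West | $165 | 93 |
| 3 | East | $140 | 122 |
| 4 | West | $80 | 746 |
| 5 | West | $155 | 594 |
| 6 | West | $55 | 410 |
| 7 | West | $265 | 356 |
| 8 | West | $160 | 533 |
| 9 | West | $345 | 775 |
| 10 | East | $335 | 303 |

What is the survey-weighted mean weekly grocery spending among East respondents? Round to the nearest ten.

310

East rows: 1, 3, 10
Weighted sum = 320×1026 + 140×122 + 335×303
  = 446905
Sum of weights = 1026 + 122 + 303 = 1451
Weighted mean = 446905 / 1451 = 307.99793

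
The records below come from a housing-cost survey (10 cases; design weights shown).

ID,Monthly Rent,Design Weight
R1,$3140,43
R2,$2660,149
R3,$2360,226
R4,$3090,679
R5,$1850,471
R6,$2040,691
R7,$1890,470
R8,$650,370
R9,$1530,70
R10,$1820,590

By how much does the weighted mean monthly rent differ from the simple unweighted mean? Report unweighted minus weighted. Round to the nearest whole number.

Unweighted sum = 3140 + 2660 + 2360 + 3090 + 1850 + 2040 + 1890 + 650 + 1530 + 1820 = 21030
Unweighted mean = 21030 / 10 = 2103
Weighted sum = 7753520
Sum of weights = 43 + 149 + 226 + 679 + 471 + 691 + 470 + 370 + 70 + 590 = 3759
Weighted mean = 7753520 / 3759 = 2062.655
Difference (unweighted minus weighted) = 40.345039

40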